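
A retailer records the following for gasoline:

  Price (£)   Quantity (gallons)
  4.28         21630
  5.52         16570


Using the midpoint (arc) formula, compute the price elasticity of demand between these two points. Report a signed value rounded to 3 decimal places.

%ΔQ = (16570 − 21630) / [(21630 + 16570)/2] = -5060/19100 = -0.264921…
%ΔP = (5.52 − 4.28) / [(4.28 + 5.52)/2] = 1.24/4.9 = 0.253061…
Arc Ed = %ΔQ / %ΔP = (-5060/19100) / (1.24/4.9) = -1.04686…

-1.047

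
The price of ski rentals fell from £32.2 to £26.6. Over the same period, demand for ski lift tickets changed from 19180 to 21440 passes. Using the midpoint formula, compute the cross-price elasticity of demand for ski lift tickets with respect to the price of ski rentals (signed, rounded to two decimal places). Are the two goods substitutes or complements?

-0.58; complements

%ΔQ_{ski lift tickets} = (21440 − 19180)/avg = 2260/20310 = 0.111275…
%ΔP_{ski rentals} = (26.6 − 32.2)/avg = -5.6/29.4 = -0.190476…
E_cross = (2260/20310) / (-5.6/29.4) = -0.5841…
E_cross < 0 ⇒ the goods are complements.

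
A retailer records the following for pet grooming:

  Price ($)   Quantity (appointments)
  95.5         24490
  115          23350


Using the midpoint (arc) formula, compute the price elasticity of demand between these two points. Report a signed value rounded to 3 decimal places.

-0.257

%ΔQ = (23350 − 24490) / [(24490 + 23350)/2] = -1140/23920 = -0.047658…
%ΔP = (115 − 95.5) / [(95.5 + 115)/2] = 19.5/105.25 = 0.185273…
Arc Ed = %ΔQ / %ΔP = (-1140/23920) / (19.5/105.25) = -0.25723…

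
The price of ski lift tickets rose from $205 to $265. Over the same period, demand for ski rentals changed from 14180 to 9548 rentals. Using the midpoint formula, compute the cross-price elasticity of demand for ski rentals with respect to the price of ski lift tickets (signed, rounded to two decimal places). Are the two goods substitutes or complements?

%ΔQ_{ski rentals} = (9548 − 14180)/avg = -4632/11864 = -0.390424…
%ΔP_{ski lift tickets} = (265 − 205)/avg = 60/235 = 0.255319…
E_cross = (-4632/11864) / (60/235) = -1.5291…
E_cross < 0 ⇒ the goods are complements.

-1.53; complements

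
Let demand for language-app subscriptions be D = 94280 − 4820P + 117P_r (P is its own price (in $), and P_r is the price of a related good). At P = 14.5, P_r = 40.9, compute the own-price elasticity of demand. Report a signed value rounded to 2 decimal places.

At the given values, D = 94280 − 4820(14.5) + 117(40.9) = 29175.3.
∂D/∂P = −4820.
E = (-4820) × (14.5/29175.3) = -2.3955…

-2.40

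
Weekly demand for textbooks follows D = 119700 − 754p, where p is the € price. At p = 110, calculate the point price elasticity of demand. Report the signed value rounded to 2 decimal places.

-2.26

dD/dp = −754. At p = 110, D = 119700 − 754(110) = 36760.
Ed = (dD/dp)·(p/D) = −754 × (110/36760) = -2.2562…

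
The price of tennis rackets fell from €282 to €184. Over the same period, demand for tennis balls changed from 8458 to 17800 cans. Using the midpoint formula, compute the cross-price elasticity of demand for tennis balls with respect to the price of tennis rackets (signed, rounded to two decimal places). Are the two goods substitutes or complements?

%ΔQ_{tennis balls} = (17800 − 8458)/avg = 9342/13129 = 0.711554…
%ΔP_{tennis rackets} = (184 − 282)/avg = -98/233 = -0.420600…
E_cross = (9342/13129) / (-98/233) = -1.6917…
E_cross < 0 ⇒ the goods are complements.

-1.69; complements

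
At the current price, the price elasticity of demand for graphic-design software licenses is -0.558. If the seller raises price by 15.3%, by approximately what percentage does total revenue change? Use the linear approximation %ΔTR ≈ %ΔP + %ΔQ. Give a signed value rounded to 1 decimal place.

+6.8%

%ΔQ ≈ Ed × %ΔP = (-0.558) × (+15.3%) = -8.5374%
%ΔTR ≈ %ΔP + %ΔQ = (+15.3%) + (-8.5374%) = +6.7626%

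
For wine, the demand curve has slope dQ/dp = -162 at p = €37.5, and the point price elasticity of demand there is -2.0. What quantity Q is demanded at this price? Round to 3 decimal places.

3037.500

Ed = (dQ/dp)·(p/Q) ⇒ Q = (dQ/dp)·p/Ed = (-162)·37.5/(-2.0) = 3037.5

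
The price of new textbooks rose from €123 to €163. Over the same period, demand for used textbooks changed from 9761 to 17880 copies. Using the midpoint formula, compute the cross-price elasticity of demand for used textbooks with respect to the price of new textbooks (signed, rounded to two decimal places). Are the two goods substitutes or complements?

%ΔQ_{used textbooks} = (17880 − 9761)/avg = 8119/13820.5 = 0.587460…
%ΔP_{new textbooks} = (163 − 123)/avg = 40/143 = 0.279720…
E_cross = (8119/13820.5) / (40/143) = 2.1001…
E_cross > 0 ⇒ the goods are substitutes.

2.10; substitutes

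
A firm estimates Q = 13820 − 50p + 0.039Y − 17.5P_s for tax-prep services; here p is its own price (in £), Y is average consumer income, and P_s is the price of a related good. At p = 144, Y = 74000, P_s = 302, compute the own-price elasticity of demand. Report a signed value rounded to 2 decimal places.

-1.71

At the given values, Q = 13820 − 50(144) + 0.039(74000) − 17.5(302) = 4221.
∂Q/∂p = −50.
E = (-50) × (144/4221) = -1.7057…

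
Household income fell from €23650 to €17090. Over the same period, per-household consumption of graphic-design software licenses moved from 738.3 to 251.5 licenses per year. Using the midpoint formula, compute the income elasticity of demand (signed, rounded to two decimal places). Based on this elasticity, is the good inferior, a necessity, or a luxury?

%ΔQ = (251.5 − 738.3)/[( 738.3 + 251.5)/2] = -486.8/494.9 = -0.983633…
%ΔIncome = (17090 − 23650)/[( 23650 + 17090)/2] = -6560/20370 = -0.322042…
E_income = (-486.8/494.9) / (-6560/20370) = 3.0543…
E_income > 1 ⇒ normal good, luxury.

3.05; luxury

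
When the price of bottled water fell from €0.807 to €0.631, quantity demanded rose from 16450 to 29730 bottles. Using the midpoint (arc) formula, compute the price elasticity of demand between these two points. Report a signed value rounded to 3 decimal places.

%ΔQ = (29730 − 16450) / [(16450 + 29730)/2] = 13280/23090 = 0.575140…
%ΔP = (0.631 − 0.807) / [(0.807 + 0.631)/2] = -0.176/0.719 = -0.244784…
Arc Ed = %ΔQ / %ΔP = (13280/23090) / (-0.176/0.719) = -2.34958…

-2.350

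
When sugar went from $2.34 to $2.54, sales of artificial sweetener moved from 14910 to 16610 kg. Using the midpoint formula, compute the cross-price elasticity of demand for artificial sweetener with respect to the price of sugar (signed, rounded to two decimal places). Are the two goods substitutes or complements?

1.32; substitutes

%ΔQ_{artificial sweetener} = (16610 − 14910)/avg = 1700/15760 = 0.107868…
%ΔP_{sugar} = (2.54 − 2.34)/avg = 0.2/2.44 = 0.081967…
E_cross = (1700/15760) / (0.2/2.44) = 1.3159…
E_cross > 0 ⇒ the goods are substitutes.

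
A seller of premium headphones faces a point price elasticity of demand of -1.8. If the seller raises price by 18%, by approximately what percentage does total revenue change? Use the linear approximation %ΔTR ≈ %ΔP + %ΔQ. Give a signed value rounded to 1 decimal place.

%ΔQ ≈ Ed × %ΔP = (-1.8) × (+18%) = -32.4000%
%ΔTR ≈ %ΔP + %ΔQ = (+18%) + (-32.4000%) = -14.4000%

-14.4%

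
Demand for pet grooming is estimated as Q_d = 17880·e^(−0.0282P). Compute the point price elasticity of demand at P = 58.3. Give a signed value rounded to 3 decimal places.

dQ_d/dP = −0.0282·Q_d = -97.4115. At P = 58.3, Q_d = 3454.31.
Ed = (dQ_d/dP)·(P/Q_d) = (-97.4115) × (58.3/3454.31) = -1.64406

-1.644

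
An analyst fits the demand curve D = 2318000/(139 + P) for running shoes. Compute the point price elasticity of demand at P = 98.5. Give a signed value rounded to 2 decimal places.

-0.41

dD/dP = −2318000/(139 + P)² = -41.0947. At P = 98.5, D = 9760.
Ed = (dD/dP)·(P/D) = (-41.0947) × (98.5/9760) = -0.4147…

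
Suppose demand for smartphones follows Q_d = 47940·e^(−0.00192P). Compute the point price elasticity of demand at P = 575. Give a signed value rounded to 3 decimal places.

-1.104

dQ_d/dP = −0.00192·Q_d = -30.5167. At P = 575, Q_d = 15894.1.
Ed = (dQ_d/dP)·(P/Q_d) = (-30.5167) × (575/15894.1) = -1.104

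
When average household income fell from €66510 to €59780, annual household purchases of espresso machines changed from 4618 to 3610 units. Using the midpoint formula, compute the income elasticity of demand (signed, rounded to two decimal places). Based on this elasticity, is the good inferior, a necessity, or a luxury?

%ΔQ = (3610 − 4618)/[( 4618 + 3610)/2] = -1008/4114 = -0.245017…
%ΔIncome = (59780 − 66510)/[( 66510 + 59780)/2] = -6730/63145 = -0.106580…
E_income = (-1008/4114) / (-6730/63145) = 2.2989…
E_income > 1 ⇒ normal good, luxury.

2.30; luxury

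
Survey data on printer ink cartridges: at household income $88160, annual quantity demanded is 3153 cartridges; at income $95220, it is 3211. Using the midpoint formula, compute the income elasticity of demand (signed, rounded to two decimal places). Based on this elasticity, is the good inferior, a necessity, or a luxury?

%ΔQ = (3211 − 3153)/[( 3153 + 3211)/2] = 58/3182 = 0.018227…
%ΔIncome = (95220 − 88160)/[( 88160 + 95220)/2] = 7060/91690 = 0.076998…
E_income = (58/3182) / (7060/91690) = 0.2367…
0 < E_income < 1 ⇒ normal good, necessity.

0.24; necessity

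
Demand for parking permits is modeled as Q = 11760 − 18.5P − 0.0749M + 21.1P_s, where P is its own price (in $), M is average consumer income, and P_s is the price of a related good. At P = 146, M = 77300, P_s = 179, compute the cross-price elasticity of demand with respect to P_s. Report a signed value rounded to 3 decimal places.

0.536

At the given values, Q = 11760 − 18.5(146) − 0.0749(77300) + 21.1(179) = 7046.13.
∂Q/∂P_s = 21.1.
E = (21.1) × (179/7046.13) = 0.53602…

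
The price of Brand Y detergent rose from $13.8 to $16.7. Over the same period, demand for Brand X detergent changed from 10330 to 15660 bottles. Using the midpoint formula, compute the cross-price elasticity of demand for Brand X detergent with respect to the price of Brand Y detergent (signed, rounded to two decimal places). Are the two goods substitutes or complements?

%ΔQ_{Brand X detergent} = (15660 − 10330)/avg = 5330/12995 = 0.410157…
%ΔP_{Brand Y detergent} = (16.7 − 13.8)/avg = 2.9/15.25 = 0.190163…
E_cross = (5330/12995) / (2.9/15.25) = 2.1568…
E_cross > 0 ⇒ the goods are substitutes.

2.16; substitutes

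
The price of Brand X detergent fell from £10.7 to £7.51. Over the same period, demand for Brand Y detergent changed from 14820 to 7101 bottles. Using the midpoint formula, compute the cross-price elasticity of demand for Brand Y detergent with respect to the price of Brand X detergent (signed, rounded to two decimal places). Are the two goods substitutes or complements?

%ΔQ_{Brand Y detergent} = (7101 − 14820)/avg = -7719/10960.5 = -0.704256…
%ΔP_{Brand X detergent} = (7.51 − 10.7)/avg = -3.19/9.105 = -0.350356…
E_cross = (-7719/10960.5) / (-3.19/9.105) = 2.0101…
E_cross > 0 ⇒ the goods are substitutes.

2.01; substitutes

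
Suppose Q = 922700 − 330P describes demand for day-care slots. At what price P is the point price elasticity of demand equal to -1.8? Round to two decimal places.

Ed = −330P/(922700 − 330P). Set this equal to -1.8:
330P = 1.8·(922700 − 330P) ⇒ 330P(1 + 1.8) = 1.8·922700
P = 1.8·922700 / (330·2.8) = 1797.4675…

1797.47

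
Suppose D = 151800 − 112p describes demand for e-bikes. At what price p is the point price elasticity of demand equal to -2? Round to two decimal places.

903.57

Ed = −112p/(151800 − 112p). Set this equal to -2:
112p = 2·(151800 − 112p) ⇒ 112p(1 + 2) = 2·151800
p = 2·151800 / (112·3) = 903.5714…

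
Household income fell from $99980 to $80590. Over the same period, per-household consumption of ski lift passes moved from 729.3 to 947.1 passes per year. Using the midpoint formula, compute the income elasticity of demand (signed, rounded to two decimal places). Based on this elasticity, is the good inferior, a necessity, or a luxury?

%ΔQ = (947.1 − 729.3)/[( 729.3 + 947.1)/2] = 217.8/838.2 = 0.259842…
%ΔIncome = (80590 − 99980)/[( 99980 + 80590)/2] = -19390/90285 = -0.214764…
E_income = (217.8/838.2) / (-19390/90285) = -1.2098…
E_income < 0 ⇒ inferior good.

-1.21; inferior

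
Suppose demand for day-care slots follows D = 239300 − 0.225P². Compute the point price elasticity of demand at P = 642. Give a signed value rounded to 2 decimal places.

-1.27

dD/dP = −2·0.225·P = -288.9. At P = 642, D = 146563.1.
Ed = (dD/dP)·(P/D) = (-288.9) × (642/146563.1) = -1.2654…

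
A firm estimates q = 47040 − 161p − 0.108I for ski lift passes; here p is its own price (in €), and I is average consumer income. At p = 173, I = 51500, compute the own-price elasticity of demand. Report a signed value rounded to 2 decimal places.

-2.04

At the given values, q = 47040 − 161(173) − 0.108(51500) = 13625.
∂q/∂p = −161.
E = (-161) × (173/13625) = -2.0442…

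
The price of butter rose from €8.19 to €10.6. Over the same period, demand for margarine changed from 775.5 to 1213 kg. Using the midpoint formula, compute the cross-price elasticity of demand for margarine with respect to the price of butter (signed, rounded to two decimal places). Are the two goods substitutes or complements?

1.72; substitutes

%ΔQ_{margarine} = (1213 − 775.5)/avg = 437.5/994.25 = 0.440030…
%ΔP_{butter} = (10.6 − 8.19)/avg = 2.41/9.395 = 0.256519…
E_cross = (437.5/994.25) / (2.41/9.395) = 1.7153…
E_cross > 0 ⇒ the goods are substitutes.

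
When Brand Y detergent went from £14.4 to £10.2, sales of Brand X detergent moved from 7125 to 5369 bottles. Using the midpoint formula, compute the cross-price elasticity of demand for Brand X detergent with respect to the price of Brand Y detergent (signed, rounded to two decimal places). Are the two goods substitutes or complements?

0.82; substitutes

%ΔQ_{Brand X detergent} = (5369 − 7125)/avg = -1756/6247 = -0.281094…
%ΔP_{Brand Y detergent} = (10.2 − 14.4)/avg = -4.2/12.3 = -0.341463…
E_cross = (-1756/6247) / (-4.2/12.3) = 0.8232…
E_cross > 0 ⇒ the goods are substitutes.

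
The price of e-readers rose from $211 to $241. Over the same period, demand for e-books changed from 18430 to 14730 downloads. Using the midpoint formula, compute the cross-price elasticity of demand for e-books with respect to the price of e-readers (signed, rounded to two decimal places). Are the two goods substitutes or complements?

%ΔQ_{e-books} = (14730 − 18430)/avg = -3700/16580 = -0.223160…
%ΔP_{e-readers} = (241 − 211)/avg = 30/226 = 0.132743…
E_cross = (-3700/16580) / (30/226) = -1.6811…
E_cross < 0 ⇒ the goods are complements.

-1.68; complements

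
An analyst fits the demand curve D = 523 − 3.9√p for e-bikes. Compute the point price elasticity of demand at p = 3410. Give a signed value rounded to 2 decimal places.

dD/dp = −3.9/(2√p) = -0.0333932. At p = 3410, D = 295.259.
Ed = (dD/dp)·(p/D) = (-0.0333932) × (3410/295.259) = -0.3856…

-0.39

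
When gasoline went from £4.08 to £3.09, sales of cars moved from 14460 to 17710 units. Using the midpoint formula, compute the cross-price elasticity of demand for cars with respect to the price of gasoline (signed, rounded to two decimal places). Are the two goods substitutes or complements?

-0.73; complements

%ΔQ_{cars} = (17710 − 14460)/avg = 3250/16085 = 0.202051…
%ΔP_{gasoline} = (3.09 − 4.08)/avg = -0.99/3.585 = -0.276150…
E_cross = (3250/16085) / (-0.99/3.585) = -0.7316…
E_cross < 0 ⇒ the goods are complements.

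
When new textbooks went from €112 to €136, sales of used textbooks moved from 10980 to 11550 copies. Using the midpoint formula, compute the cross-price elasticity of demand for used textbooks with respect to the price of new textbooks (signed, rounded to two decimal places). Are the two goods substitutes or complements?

0.26; substitutes

%ΔQ_{used textbooks} = (11550 − 10980)/avg = 570/11265 = 0.050599…
%ΔP_{new textbooks} = (136 − 112)/avg = 24/124 = 0.193548…
E_cross = (570/11265) / (24/124) = 0.2614…
E_cross > 0 ⇒ the goods are substitutes.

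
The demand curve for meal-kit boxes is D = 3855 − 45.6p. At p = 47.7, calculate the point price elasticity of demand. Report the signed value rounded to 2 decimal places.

dD/dp = −45.6. At p = 47.7, D = 3855 − 45.6(47.7) = 1679.88.
Ed = (dD/dp)·(p/D) = −45.6 × (47.7/1679.88) = -1.2948…

-1.29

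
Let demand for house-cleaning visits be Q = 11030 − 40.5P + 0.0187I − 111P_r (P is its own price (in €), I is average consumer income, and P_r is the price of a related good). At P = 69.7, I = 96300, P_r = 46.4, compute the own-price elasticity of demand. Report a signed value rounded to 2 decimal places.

-0.58

At the given values, Q = 11030 − 40.5(69.7) + 0.0187(96300) − 111(46.4) = 4857.56.
∂Q/∂P = −40.5.
E = (-40.5) × (69.7/4857.56) = -0.5811…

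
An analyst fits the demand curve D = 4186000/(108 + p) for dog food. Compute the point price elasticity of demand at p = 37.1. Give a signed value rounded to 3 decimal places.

dD/dp = −4186000/(108 + p)² = -198.822. At p = 37.1, D = 28849.1.
Ed = (dD/dp)·(p/D) = (-198.822) × (37.1/28849.1) = -0.25568…

-0.256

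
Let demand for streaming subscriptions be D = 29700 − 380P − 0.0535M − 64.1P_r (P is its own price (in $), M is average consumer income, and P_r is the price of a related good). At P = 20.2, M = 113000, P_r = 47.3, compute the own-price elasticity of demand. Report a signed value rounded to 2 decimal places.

At the given values, D = 29700 − 380(20.2) − 0.0535(113000) − 64.1(47.3) = 12946.57.
∂D/∂P = −380.
E = (-380) × (20.2/12946.57) = -0.5928…

-0.59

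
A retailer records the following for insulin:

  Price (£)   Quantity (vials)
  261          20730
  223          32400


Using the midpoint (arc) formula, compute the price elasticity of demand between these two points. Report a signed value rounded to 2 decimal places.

%ΔQ = (32400 − 20730) / [(20730 + 32400)/2] = 11670/26565 = 0.439299…
%ΔP = (223 − 261) / [(261 + 223)/2] = -38/242 = -0.157024…
Arc Ed = %ΔQ / %ΔP = (11670/26565) / (-38/242) = -2.7976…

-2.80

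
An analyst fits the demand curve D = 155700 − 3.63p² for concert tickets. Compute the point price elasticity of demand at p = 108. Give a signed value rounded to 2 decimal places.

-0.75

dD/dp = −2·3.63·p = -784.08. At p = 108, D = 113359.68.
Ed = (dD/dp)·(p/D) = (-784.08) × (108/113359.68) = -0.7470…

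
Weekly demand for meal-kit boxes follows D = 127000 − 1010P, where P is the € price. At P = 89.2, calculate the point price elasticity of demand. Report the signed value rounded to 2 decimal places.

-2.44

dD/dP = −1010. At P = 89.2, D = 127000 − 1010(89.2) = 36908.
Ed = (dD/dP)·(P/D) = −1010 × (89.2/36908) = -2.4409…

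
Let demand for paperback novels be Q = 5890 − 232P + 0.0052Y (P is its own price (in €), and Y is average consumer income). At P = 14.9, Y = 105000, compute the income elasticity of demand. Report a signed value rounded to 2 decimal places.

0.18

At the given values, Q = 5890 − 232(14.9) + 0.0052(105000) = 2979.2.
∂Q/∂Y = 0.0052.
E = (0.0052) × (105000/2979.2) = 0.1832…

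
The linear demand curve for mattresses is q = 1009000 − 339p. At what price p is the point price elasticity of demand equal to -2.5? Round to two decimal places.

2126.00

Ed = −339p/(1009000 − 339p). Set this equal to -2.5:
339p = 2.5·(1009000 − 339p) ⇒ 339p(1 + 2.5) = 2.5·1009000
p = 2.5·1009000 / (339·3.5) = 2126.0008…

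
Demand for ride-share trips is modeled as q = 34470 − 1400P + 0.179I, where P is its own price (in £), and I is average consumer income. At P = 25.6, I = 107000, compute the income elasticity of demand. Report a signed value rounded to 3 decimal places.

At the given values, q = 34470 − 1400(25.6) + 0.179(107000) = 17783.
∂q/∂I = 0.179.
E = (0.179) × (107000/17783) = 1.07703…

1.077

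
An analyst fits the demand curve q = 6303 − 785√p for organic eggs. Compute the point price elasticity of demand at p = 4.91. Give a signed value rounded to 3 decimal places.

dq/dp = −785/(2√p) = -177.133. At p = 4.91, q = 4563.56.
Ed = (dq/dp)·(p/q) = (-177.133) × (4.91/4563.56) = -0.19057…

-0.191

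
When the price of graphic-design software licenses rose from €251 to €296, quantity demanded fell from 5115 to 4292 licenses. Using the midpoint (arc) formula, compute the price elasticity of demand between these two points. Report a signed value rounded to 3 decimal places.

%ΔQ = (4292 − 5115) / [(5115 + 4292)/2] = -823/4703.5 = -0.174976…
%ΔP = (296 − 251) / [(251 + 296)/2] = 45/273.5 = 0.164533…
Arc Ed = %ΔQ / %ΔP = (-823/4703.5) / (45/273.5) = -1.06346…

-1.063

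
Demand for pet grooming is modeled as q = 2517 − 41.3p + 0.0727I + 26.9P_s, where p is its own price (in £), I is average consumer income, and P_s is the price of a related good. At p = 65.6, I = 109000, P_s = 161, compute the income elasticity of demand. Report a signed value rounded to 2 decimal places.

At the given values, q = 2517 − 41.3(65.6) + 0.0727(109000) + 26.9(161) = 12062.92.
∂q/∂I = 0.0727.
E = (0.0727) × (109000/12062.92) = 0.6569…

0.66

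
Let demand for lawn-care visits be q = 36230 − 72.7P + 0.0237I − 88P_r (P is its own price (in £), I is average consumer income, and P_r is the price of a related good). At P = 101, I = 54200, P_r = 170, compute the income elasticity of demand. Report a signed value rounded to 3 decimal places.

At the given values, q = 36230 − 72.7(101) + 0.0237(54200) − 88(170) = 15211.84.
∂q/∂I = 0.0237.
E = (0.0237) × (54200/15211.84) = 0.08444…

0.084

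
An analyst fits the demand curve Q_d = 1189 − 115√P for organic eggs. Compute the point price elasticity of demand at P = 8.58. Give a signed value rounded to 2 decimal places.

-0.20

dQ_d/dP = −115/(2√P) = -19.6302. At P = 8.58, Q_d = 852.146.
Ed = (dQ_d/dP)·(P/Q_d) = (-19.6302) × (8.58/852.146) = -0.1976…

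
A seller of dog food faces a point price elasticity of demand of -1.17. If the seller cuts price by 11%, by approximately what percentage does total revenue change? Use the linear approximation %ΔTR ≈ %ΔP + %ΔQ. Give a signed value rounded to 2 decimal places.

%ΔQ ≈ Ed × %ΔP = (-1.17) × (-11%) = +12.8700%
%ΔTR ≈ %ΔP + %ΔQ = (-11%) + (+12.8700%) = +1.8700%

+1.87%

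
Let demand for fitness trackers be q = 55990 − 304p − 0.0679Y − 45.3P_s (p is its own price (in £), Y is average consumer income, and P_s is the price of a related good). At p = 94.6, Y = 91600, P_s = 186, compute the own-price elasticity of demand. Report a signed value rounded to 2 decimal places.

At the given values, q = 55990 − 304(94.6) − 0.0679(91600) − 45.3(186) = 12586.16.
∂q/∂p = −304.
E = (-304) × (94.6/12586.16) = -2.2849…

-2.28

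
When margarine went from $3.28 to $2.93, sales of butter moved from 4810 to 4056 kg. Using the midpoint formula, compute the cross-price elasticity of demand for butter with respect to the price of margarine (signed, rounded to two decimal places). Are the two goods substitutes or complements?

%ΔQ_{butter} = (4056 − 4810)/avg = -754/4433 = -0.170087…
%ΔP_{margarine} = (2.93 − 3.28)/avg = -0.35/3.105 = -0.112721…
E_cross = (-754/4433) / (-0.35/3.105) = 1.5089…
E_cross > 0 ⇒ the goods are substitutes.

1.51; substitutes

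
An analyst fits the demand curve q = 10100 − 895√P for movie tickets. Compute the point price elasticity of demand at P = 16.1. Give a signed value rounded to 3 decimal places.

-0.276

dq/dP = −895/(2√P) = -111.527. At P = 16.1, q = 6508.83.
Ed = (dq/dP)·(P/q) = (-111.527) × (16.1/6508.83) = -0.27586…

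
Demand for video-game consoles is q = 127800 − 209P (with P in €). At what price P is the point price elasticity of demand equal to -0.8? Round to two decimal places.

Ed = −209P/(127800 − 209P). Set this equal to -0.8:
209P = 0.8·(127800 − 209P) ⇒ 209P(1 + 0.8) = 0.8·127800
P = 0.8·127800 / (209·1.8) = 271.7703…

271.77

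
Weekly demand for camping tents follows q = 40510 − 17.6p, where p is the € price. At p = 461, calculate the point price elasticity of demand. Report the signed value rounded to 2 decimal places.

-0.25

dq/dp = −17.6. At p = 461, q = 40510 − 17.6(461) = 32396.4.
Ed = (dq/dp)·(p/q) = −17.6 × (461/32396.4) = -0.2504…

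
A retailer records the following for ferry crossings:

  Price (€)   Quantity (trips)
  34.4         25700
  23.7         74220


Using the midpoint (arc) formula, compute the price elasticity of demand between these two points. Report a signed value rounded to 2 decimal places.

-2.64

%ΔQ = (74220 − 25700) / [(25700 + 74220)/2] = 48520/49960 = 0.971176…
%ΔP = (23.7 − 34.4) / [(34.4 + 23.7)/2] = -10.7/29.05 = -0.368330…
Arc Ed = %ΔQ / %ΔP = (48520/49960) / (-10.7/29.05) = -2.6367…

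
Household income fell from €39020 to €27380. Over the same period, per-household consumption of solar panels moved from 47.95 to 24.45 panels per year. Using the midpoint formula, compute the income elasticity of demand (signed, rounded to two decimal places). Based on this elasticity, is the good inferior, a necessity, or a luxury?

%ΔQ = (24.45 − 47.95)/[( 47.95 + 24.45)/2] = -23.5/36.2 = -0.649171…
%ΔIncome = (27380 − 39020)/[( 39020 + 27380)/2] = -11640/33200 = -0.350602…
E_income = (-23.5/36.2) / (-11640/33200) = 1.8515…
E_income > 1 ⇒ normal good, luxury.

1.85; luxury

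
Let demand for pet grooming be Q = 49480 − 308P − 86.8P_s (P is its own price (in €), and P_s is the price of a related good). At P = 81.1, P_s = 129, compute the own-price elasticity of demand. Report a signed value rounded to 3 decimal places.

At the given values, Q = 49480 − 308(81.1) − 86.8(129) = 13304.
∂Q/∂P = −308.
E = (-308) × (81.1/13304) = -1.87754…

-1.878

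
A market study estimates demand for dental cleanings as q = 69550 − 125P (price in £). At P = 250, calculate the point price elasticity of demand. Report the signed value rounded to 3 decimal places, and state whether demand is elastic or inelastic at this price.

dq/dP = −125. At P = 250, q = 69550 − 125(250) = 38300.
Ed = (dq/dP)·(P/q) = −125 × (250/38300) = -0.81592…
|Ed| = 0.816 < 1, so demand is inelastic.

-0.816; inelastic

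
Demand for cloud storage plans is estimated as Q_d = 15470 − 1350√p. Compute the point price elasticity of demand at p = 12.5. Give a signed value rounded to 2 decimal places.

-0.22

dQ_d/dp = −1350/(2√p) = -190.919. At p = 12.5, Q_d = 10697.
Ed = (dQ_d/dp)·(p/Q_d) = (-190.919) × (12.5/10697) = -0.2230…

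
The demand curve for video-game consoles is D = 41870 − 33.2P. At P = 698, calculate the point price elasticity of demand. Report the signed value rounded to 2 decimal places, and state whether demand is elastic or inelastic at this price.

-1.24; elastic

dD/dP = −33.2. At P = 698, D = 41870 − 33.2(698) = 18696.4.
Ed = (dD/dP)·(P/D) = −33.2 × (698/18696.4) = -1.2394…
|Ed| = 1.24 > 1, so demand is elastic.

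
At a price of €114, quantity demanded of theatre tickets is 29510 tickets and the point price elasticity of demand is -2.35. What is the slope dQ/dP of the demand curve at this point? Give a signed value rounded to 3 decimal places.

Ed = (dQ/dP)·(P/Q) ⇒ dQ/dP = Ed·Q/P = (-2.35)·29510/114 = -608.32017…

-608.320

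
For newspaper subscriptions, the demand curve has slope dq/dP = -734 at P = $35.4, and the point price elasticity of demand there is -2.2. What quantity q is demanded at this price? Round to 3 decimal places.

Ed = (dq/dP)·(P/q) ⇒ q = (dq/dP)·P/Ed = (-734)·35.4/(-2.2) = 11810.72727…

11810.727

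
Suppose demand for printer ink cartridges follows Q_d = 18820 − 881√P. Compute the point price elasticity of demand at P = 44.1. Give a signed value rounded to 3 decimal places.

-0.226

dQ_d/dP = −881/(2√P) = -66.3325. At P = 44.1, Q_d = 12969.5.
Ed = (dQ_d/dP)·(P/Q_d) = (-66.3325) × (44.1/12969.5) = -0.22555…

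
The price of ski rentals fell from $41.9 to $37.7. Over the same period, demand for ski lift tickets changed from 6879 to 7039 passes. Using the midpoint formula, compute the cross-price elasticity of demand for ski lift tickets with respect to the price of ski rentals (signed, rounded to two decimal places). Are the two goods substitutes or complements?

-0.22; complements

%ΔQ_{ski lift tickets} = (7039 − 6879)/avg = 160/6959 = 0.022991…
%ΔP_{ski rentals} = (37.7 − 41.9)/avg = -4.2/39.8 = -0.105527…
E_cross = (160/6959) / (-4.2/39.8) = -0.2178…
E_cross < 0 ⇒ the goods are complements.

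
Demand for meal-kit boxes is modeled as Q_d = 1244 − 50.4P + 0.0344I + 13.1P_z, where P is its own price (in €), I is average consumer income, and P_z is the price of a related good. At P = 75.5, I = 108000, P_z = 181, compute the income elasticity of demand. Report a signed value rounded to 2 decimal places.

1.05

At the given values, Q_d = 1244 − 50.4(75.5) + 0.0344(108000) + 13.1(181) = 3525.1.
∂Q_d/∂I = 0.0344.
E = (0.0344) × (108000/3525.1) = 1.0539…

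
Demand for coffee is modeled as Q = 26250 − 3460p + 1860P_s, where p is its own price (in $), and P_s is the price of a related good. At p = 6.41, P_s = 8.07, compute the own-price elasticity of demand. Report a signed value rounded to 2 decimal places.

At the given values, Q = 26250 − 3460(6.41) + 1860(8.07) = 19081.6.
∂Q/∂p = −3460.
E = (-3460) × (6.41/19081.6) = -1.1623…

-1.16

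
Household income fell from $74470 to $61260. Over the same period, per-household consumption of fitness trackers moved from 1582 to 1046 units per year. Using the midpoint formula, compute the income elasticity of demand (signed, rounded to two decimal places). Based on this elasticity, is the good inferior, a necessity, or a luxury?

%ΔQ = (1046 − 1582)/[( 1582 + 1046)/2] = -536/1314 = -0.407914…
%ΔIncome = (61260 − 74470)/[( 74470 + 61260)/2] = -13210/67865 = -0.194651…
E_income = (-536/1314) / (-13210/67865) = 2.0956…
E_income > 1 ⇒ normal good, luxury.

2.10; luxury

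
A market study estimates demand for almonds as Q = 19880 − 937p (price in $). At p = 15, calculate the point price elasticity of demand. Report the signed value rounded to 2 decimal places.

-2.41

dQ/dp = −937. At p = 15, Q = 19880 − 937(15) = 5825.
Ed = (dQ/dp)·(p/Q) = −937 × (15/5825) = -2.4128…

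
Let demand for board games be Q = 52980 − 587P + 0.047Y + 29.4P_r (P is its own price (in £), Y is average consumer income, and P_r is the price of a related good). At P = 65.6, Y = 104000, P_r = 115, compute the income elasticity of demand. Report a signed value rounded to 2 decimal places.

0.21

At the given values, Q = 52980 − 587(65.6) + 0.047(104000) + 29.4(115) = 22741.8.
∂Q/∂Y = 0.047.
E = (0.047) × (104000/22741.8) = 0.2149…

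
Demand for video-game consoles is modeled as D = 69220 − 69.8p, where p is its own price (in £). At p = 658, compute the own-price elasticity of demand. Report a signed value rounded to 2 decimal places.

-1.97

At the given values, D = 69220 − 69.8(658) = 23291.6.
∂D/∂p = −69.8.
E = (-69.8) × (658/23291.6) = -1.9718…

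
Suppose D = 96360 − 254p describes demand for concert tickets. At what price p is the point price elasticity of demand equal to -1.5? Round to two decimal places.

227.62

Ed = −254p/(96360 − 254p). Set this equal to -1.5:
254p = 1.5·(96360 − 254p) ⇒ 254p(1 + 1.5) = 1.5·96360
p = 1.5·96360 / (254·2.5) = 227.6220…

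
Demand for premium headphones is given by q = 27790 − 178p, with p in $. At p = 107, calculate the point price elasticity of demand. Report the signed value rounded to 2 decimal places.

dq/dp = −178. At p = 107, q = 27790 − 178(107) = 8744.
Ed = (dq/dp)·(p/q) = −178 × (107/8744) = -2.1781…

-2.18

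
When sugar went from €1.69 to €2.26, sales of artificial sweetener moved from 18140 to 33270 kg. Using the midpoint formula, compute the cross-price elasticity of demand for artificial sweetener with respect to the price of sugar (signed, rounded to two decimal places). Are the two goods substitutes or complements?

%ΔQ_{artificial sweetener} = (33270 − 18140)/avg = 15130/25705 = 0.588601…
%ΔP_{sugar} = (2.26 − 1.69)/avg = 0.57/1.975 = 0.288607…
E_cross = (15130/25705) / (0.57/1.975) = 2.0394…
E_cross > 0 ⇒ the goods are substitutes.

2.04; substitutes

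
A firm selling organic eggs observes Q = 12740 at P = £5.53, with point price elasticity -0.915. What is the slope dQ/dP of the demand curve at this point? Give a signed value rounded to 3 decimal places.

-2107.975

Ed = (dQ/dP)·(P/Q) ⇒ dQ/dP = Ed·Q/P = (-0.915)·12740/5.53 = -2107.97468…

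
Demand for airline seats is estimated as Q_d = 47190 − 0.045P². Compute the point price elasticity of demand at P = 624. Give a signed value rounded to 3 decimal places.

-1.181

dQ_d/dP = −2·0.045·P = -56.16. At P = 624, Q_d = 29668.08.
Ed = (dQ_d/dP)·(P/Q_d) = (-56.16) × (624/29668.08) = -1.18119…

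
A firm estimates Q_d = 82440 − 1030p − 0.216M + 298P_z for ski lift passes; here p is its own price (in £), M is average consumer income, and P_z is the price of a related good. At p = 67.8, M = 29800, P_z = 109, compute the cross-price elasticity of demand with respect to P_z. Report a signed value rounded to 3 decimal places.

0.840

At the given values, Q_d = 82440 − 1030(67.8) − 0.216(29800) + 298(109) = 38651.2.
∂Q_d/∂P_z = 298.
E = (298) × (109/38651.2) = 0.84038…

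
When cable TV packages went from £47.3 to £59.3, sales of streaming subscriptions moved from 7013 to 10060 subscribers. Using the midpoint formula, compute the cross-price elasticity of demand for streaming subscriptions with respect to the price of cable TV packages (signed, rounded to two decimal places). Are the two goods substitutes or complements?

1.59; substitutes

%ΔQ_{streaming subscriptions} = (10060 − 7013)/avg = 3047/8536.5 = 0.356937…
%ΔP_{cable TV packages} = (59.3 − 47.3)/avg = 12/53.3 = 0.225140…
E_cross = (3047/8536.5) / (12/53.3) = 1.5853…
E_cross > 0 ⇒ the goods are substitutes.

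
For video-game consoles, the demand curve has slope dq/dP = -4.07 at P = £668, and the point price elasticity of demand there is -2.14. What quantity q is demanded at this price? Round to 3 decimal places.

1270.449

Ed = (dq/dP)·(P/q) ⇒ q = (dq/dP)·P/Ed = (-4.07)·668/(-2.14) = 1270.44859…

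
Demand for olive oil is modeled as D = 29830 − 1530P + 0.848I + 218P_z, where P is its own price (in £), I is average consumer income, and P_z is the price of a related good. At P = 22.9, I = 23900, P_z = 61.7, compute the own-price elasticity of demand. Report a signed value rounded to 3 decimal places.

At the given values, D = 29830 − 1530(22.9) + 0.848(23900) + 218(61.7) = 28510.8.
∂D/∂P = −1530.
E = (-1530) × (22.9/28510.8) = -1.22890…

-1.229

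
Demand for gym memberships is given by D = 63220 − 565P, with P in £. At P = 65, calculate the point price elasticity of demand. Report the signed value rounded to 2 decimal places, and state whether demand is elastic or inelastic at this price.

dD/dP = −565. At P = 65, D = 63220 − 565(65) = 26495.
Ed = (dD/dP)·(P/D) = −565 × (65/26495) = -1.3861…
|Ed| = 1.39 > 1, so demand is elastic.

-1.39; elastic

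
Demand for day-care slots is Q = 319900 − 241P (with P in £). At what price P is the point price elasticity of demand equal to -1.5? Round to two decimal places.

Ed = −241P/(319900 − 241P). Set this equal to -1.5:
241P = 1.5·(319900 − 241P) ⇒ 241P(1 + 1.5) = 1.5·319900
P = 1.5·319900 / (241·2.5) = 796.4315…

796.43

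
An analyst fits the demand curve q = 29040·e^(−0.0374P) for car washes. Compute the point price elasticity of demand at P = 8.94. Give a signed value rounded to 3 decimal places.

dq/dP = −0.0374·q = -777.426. At P = 8.94, q = 20786.8.
Ed = (dq/dP)·(P/q) = (-777.426) × (8.94/20786.8) = -0.33435…

-0.334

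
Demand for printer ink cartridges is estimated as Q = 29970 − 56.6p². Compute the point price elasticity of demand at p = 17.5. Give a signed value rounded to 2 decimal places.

dQ/dp = −2·56.6·p = -1981. At p = 17.5, Q = 12636.25.
Ed = (dQ/dp)·(p/Q) = (-1981) × (17.5/12636.25) = -2.7434…

-2.74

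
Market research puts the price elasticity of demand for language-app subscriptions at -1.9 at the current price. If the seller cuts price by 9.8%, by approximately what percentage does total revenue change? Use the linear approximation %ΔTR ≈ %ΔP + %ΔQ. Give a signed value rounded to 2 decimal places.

+8.82%

%ΔQ ≈ Ed × %ΔP = (-1.9) × (-9.8%) = +18.6200%
%ΔTR ≈ %ΔP + %ΔQ = (-9.8%) + (+18.6200%) = +8.8200%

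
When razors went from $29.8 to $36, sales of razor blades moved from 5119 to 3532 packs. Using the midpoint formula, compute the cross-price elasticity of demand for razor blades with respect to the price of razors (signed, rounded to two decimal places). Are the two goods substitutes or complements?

%ΔQ_{razor blades} = (3532 − 5119)/avg = -1587/4325.5 = -0.366894…
%ΔP_{razors} = (36 − 29.8)/avg = 6.2/32.9 = 0.188449…
E_cross = (-1587/4325.5) / (6.2/32.9) = -1.9469…
E_cross < 0 ⇒ the goods are complements.

-1.95; complements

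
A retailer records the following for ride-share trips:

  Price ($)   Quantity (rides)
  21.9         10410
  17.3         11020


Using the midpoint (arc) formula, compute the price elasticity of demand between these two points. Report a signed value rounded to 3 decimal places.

%ΔQ = (11020 − 10410) / [(10410 + 11020)/2] = 610/10715 = 0.056929…
%ΔP = (17.3 − 21.9) / [(21.9 + 17.3)/2] = -4.6/19.6 = -0.234693…
Arc Ed = %ΔQ / %ΔP = (610/10715) / (-4.6/19.6) = -0.24256…

-0.243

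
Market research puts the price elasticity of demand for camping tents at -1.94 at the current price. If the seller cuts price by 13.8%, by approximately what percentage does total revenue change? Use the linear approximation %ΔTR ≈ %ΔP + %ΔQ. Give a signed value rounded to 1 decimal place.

+13.0%

%ΔQ ≈ Ed × %ΔP = (-1.94) × (-13.8%) = +26.7720%
%ΔTR ≈ %ΔP + %ΔQ = (-13.8%) + (+26.7720%) = +12.9720%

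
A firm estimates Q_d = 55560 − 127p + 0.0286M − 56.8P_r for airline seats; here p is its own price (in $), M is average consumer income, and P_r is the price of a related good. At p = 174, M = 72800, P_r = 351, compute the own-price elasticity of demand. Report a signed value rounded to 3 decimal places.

At the given values, Q_d = 55560 − 127(174) + 0.0286(72800) − 56.8(351) = 15607.28.
∂Q_d/∂p = −127.
E = (-127) × (174/15607.28) = -1.41587…

-1.416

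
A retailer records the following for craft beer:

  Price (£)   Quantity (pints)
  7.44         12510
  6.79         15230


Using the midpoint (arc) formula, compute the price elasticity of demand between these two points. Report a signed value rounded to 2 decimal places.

%ΔQ = (15230 − 12510) / [(12510 + 15230)/2] = 2720/13870 = 0.196106…
%ΔP = (6.79 − 7.44) / [(7.44 + 6.79)/2] = -0.65/7.115 = -0.091356…
Arc Ed = %ΔQ / %ΔP = (2720/13870) / (-0.65/7.115) = -2.1466…

-2.15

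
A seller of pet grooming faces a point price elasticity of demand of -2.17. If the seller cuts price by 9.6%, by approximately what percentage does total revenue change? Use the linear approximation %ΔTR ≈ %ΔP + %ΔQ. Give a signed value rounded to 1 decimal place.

%ΔQ ≈ Ed × %ΔP = (-2.17) × (-9.6%) = +20.8320%
%ΔTR ≈ %ΔP + %ΔQ = (-9.6%) + (+20.8320%) = +11.2320%

+11.2%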